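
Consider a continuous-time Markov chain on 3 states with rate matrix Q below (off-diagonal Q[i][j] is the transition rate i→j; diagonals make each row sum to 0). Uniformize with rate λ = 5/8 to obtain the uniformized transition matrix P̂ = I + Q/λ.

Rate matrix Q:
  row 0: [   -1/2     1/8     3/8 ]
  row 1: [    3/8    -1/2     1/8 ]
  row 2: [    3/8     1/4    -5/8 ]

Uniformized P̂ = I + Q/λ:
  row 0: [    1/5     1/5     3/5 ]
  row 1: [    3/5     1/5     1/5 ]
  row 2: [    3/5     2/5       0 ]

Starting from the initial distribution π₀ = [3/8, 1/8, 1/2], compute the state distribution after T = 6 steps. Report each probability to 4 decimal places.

t=0: π = [0.3750, 0.1250, 0.5000]
t=1: π = [0.4500, 0.3000, 0.2500]
t=2: π = [0.4200, 0.2500, 0.3300]
t=3: π = [0.4320, 0.2660, 0.3020]
t=4: π = [0.4272, 0.2604, 0.3124]
t=5: π = [0.4291, 0.2625, 0.3084]
t=6: π = [0.4284, 0.2617, 0.3100]

π = [0.4284, 0.2617, 0.3100]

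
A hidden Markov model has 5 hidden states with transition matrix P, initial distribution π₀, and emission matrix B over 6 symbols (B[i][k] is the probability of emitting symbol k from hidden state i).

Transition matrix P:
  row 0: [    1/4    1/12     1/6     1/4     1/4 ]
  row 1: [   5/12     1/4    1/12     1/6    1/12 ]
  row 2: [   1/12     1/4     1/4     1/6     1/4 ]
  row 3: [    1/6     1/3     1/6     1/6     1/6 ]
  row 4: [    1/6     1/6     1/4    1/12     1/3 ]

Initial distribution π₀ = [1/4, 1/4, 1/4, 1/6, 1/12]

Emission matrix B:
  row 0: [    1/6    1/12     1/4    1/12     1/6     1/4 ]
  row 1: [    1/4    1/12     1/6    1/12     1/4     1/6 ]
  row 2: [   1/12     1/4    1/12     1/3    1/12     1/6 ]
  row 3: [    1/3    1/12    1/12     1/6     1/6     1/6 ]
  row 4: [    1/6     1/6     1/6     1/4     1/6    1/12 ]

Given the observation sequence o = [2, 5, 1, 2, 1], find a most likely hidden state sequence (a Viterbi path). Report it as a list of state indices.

t=0: δ = [6.250e-02, 4.167e-02, 2.083e-02, 1.389e-02, 1.389e-02]  (obs o_0=2)
t=1: δ = [4.340e-03, 1.736e-03, 1.736e-03, 2.604e-03, 1.302e-03]  ψ = [1, 1, 0, 0, 0]  (obs o_1=5)
t=2: δ = [9.042e-05, 7.234e-05, 1.808e-04, 9.042e-05, 1.808e-04]  ψ = [0, 3, 0, 0, 0]  (obs o_2=1)
t=3: δ = [7.535e-06, 7.535e-06, 3.768e-06, 2.512e-06, 1.005e-05]  ψ = [1, 2, 2, 2, 4]  (obs o_3=2)
t=4: δ = [2.616e-07, 1.570e-07, 6.279e-07, 1.570e-07, 5.582e-07]  ψ = [1, 1, 4, 0, 4]  (obs o_4=1)
backtrack: best end state = 2; path = [1, 0, 4, 4, 2]

path = [1, 0, 4, 4, 2]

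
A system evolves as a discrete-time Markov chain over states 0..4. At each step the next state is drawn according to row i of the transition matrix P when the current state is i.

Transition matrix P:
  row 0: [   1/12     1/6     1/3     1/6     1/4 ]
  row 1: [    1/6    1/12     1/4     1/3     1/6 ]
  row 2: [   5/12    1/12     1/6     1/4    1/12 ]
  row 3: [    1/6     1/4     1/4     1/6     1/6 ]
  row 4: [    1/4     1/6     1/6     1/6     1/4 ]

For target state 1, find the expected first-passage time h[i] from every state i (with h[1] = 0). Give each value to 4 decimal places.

h = [6.1780, 0.0000, 6.5903, 5.6346, 6.1093]

First-step conditioning: h[1] = 0; for i ≠ 1, h[i] = 1 + Σ_k P[i][k]·h[k].
  h[0] = 1 + 1/12·h[0] + 1/3·h[2] + 1/6·h[3] + 1/4·h[4]
  h[2] = 1 + 5/12·h[0] + 1/6·h[2] + 1/4·h[3] + 1/12·h[4]
  h[3] = 1 + 1/6·h[0] + 1/4·h[2] + 1/6·h[3] + 1/6·h[4]
  h[4] = 1 + 1/4·h[0] + 1/6·h[2] + 1/6·h[3] + 1/4·h[4]
Solving the 4×4 linear system over states ≠ 1 gives exactly h = [11868/1921, 0, 12660/1921, 10824/1921, 11736/1921] (h[1] = 0 is the target).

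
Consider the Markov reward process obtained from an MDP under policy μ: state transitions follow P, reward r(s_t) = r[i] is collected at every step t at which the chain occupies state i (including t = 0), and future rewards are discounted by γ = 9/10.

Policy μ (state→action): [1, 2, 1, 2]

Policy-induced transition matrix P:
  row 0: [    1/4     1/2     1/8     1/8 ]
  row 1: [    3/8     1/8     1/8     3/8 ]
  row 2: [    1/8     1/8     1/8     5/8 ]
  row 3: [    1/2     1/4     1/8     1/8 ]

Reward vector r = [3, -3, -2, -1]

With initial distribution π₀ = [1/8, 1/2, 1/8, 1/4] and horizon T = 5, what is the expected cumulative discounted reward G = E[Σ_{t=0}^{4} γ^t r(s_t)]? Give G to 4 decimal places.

t=0: π = [0.1250, 0.5000, 0.1250, 0.2500], E[r] = -1.6250, γ^t·E[r] = -1.625000, running G = -1.625000
t=1: π = [0.3594, 0.2031, 0.1250, 0.3125], E[r] = -0.0938, γ^t·E[r] = -0.084375, running G = -1.709375
t=2: π = [0.3379, 0.2988, 0.1250, 0.2383], E[r] = -0.3711, γ^t·E[r] = -0.300586, running G = -2.009961
t=3: π = [0.3313, 0.2815, 0.1250, 0.2622], E[r] = -0.3628, γ^t·E[r] = -0.264476, running G = -2.274437
t=4: π = [0.3351, 0.2820, 0.1250, 0.2579], E[r] = -0.3486, γ^t·E[r] = -0.228698, running G = -2.503135

G = -2.5031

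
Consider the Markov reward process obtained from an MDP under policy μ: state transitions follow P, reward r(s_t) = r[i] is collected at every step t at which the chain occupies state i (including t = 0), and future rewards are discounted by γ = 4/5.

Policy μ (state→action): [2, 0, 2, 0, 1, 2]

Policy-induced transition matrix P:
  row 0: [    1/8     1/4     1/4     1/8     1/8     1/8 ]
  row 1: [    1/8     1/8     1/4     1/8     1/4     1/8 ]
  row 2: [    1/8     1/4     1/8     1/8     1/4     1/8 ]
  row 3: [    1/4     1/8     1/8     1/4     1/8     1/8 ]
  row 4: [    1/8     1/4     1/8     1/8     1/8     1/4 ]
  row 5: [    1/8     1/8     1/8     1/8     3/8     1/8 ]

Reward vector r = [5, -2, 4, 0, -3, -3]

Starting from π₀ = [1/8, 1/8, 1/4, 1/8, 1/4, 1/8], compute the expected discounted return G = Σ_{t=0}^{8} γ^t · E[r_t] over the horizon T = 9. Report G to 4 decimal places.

t=0: π = [0.1250, 0.1250, 0.2500, 0.1250, 0.2500, 0.1250], E[r] = 0.2500, γ^t·E[r] = 0.250000, running G = 0.250000
t=1: π = [0.1406, 0.2031, 0.1563, 0.1406, 0.2031, 0.1563], E[r] = -0.1563, γ^t·E[r] = -0.125000, running G = 0.125000
t=2: π = [0.1426, 0.1875, 0.1680, 0.1426, 0.2090, 0.1504], E[r] = -0.0684, γ^t·E[r] = -0.043750, running G = 0.081250
t=3: π = [0.1428, 0.1899, 0.1663, 0.1428, 0.2070, 0.1511], E[r] = -0.0752, γ^t·E[r] = -0.038500, running G = 0.042750
t=4: π = [0.1429, 0.1895, 0.1666, 0.1429, 0.2073, 0.1509], E[r] = -0.0729, γ^t·E[r] = -0.029875, running G = 0.012875
t=5: π = [0.1429, 0.1896, 0.1665, 0.1429, 0.2072, 0.1509], E[r] = -0.0732, γ^t·E[r] = -0.023974, running G = -0.011099
t=6: π = [0.1429, 0.1896, 0.1666, 0.1429, 0.2072, 0.1509], E[r] = -0.0731, γ^t·E[r] = -0.019162, running G = -0.030261
t=7: π = [0.1429, 0.1896, 0.1666, 0.1429, 0.2072, 0.1509], E[r] = -0.0731, γ^t·E[r] = -0.015332, running G = -0.045593
t=8: π = [0.1429, 0.1896, 0.1666, 0.1429, 0.2072, 0.1509], E[r] = -0.0731, γ^t·E[r] = -0.012265, running G = -0.057858

G = -0.0579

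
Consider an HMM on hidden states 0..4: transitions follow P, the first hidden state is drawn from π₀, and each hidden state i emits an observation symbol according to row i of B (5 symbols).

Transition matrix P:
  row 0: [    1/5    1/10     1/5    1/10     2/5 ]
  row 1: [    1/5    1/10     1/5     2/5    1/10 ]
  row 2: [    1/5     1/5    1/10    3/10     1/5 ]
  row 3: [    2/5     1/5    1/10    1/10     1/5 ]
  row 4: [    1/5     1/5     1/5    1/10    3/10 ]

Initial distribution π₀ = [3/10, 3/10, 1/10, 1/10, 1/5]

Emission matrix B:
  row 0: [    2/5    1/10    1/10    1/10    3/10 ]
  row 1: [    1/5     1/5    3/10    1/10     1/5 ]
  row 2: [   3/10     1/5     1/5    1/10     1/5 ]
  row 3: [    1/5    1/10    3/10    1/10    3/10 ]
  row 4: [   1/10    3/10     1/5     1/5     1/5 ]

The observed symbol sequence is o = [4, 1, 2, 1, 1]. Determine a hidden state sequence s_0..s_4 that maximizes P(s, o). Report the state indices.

t=0: δ = [9.000e-02, 6.000e-02, 2.000e-02, 3.000e-02, 4.000e-02]  (obs o_0=4)
t=1: δ = [1.800e-03, 1.800e-03, 3.600e-03, 2.400e-03, 1.080e-02]  ψ = [0, 0, 0, 1, 0]  (obs o_1=1)
t=2: δ = [2.160e-04, 6.480e-04, 4.320e-04, 3.240e-04, 6.480e-04]  ψ = [4, 4, 4, 2, 4]  (obs o_2=2)
t=3: δ = [1.296e-05, 2.592e-05, 2.592e-05, 2.592e-05, 5.832e-05]  ψ = [1, 4, 1, 1, 4]  (obs o_3=1)
t=4: δ = [1.166e-06, 2.333e-06, 2.333e-06, 1.037e-06, 5.249e-06]  ψ = [4, 4, 4, 1, 4]  (obs o_4=1)
backtrack: best end state = 4; path = [0, 4, 4, 4, 4]

path = [0, 4, 4, 4, 4]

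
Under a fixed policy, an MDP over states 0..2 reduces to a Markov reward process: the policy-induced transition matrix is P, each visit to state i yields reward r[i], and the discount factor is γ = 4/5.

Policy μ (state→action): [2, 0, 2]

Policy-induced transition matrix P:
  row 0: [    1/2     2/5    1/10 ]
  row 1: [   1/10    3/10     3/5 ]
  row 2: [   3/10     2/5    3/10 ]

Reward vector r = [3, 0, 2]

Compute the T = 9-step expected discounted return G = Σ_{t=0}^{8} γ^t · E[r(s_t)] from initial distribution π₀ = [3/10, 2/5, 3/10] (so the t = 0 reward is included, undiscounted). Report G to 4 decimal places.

t=0: π = [0.3000, 0.4000, 0.3000], E[r] = 1.5000, γ^t·E[r] = 1.500000, running G = 1.500000
t=1: π = [0.2800, 0.3600, 0.3600], E[r] = 1.5600, γ^t·E[r] = 1.248000, running G = 2.748000
t=2: π = [0.2840, 0.3640, 0.3520], E[r] = 1.5560, γ^t·E[r] = 0.995840, running G = 3.743840
t=3: π = [0.2840, 0.3636, 0.3524], E[r] = 1.5568, γ^t·E[r] = 0.797082, running G = 4.540922
t=4: π = [0.2841, 0.3636, 0.3523], E[r] = 1.5568, γ^t·E[r] = 0.637665, running G = 5.178587
t=5: π = [0.2841, 0.3636, 0.3523], E[r] = 1.5568, γ^t·E[r] = 0.510137, running G = 5.688724
t=6: π = [0.2841, 0.3636, 0.3523], E[r] = 1.5568, γ^t·E[r] = 0.408110, running G = 6.096835
t=7: π = [0.2841, 0.3636, 0.3523], E[r] = 1.5568, γ^t·E[r] = 0.326488, running G = 6.423323
t=8: π = [0.2841, 0.3636, 0.3523], E[r] = 1.5568, γ^t·E[r] = 0.261191, running G = 6.684514

G = 6.6845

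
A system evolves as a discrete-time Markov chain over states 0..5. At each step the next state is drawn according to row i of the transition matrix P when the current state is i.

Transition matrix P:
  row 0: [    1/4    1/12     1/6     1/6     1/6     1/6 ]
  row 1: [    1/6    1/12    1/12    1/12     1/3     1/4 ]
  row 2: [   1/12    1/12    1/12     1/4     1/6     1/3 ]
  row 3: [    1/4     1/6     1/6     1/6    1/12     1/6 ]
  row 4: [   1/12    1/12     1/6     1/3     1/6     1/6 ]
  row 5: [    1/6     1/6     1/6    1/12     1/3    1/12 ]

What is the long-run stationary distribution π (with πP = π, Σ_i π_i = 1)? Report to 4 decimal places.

π = [0.1674, 0.1144, 0.1450, 0.1873, 0.2009, 0.1850]

Balance equations π_j = Σ_i π_i·P[i][j]:
  π_0 = 1/4·π_0 + 1/6·π_1 + 1/12·π_2 + 1/4·π_3 + 1/12·π_4 + 1/6·π_5
  π_1 = 1/12·π_0 + 1/12·π_1 + 1/12·π_2 + 1/6·π_3 + 1/12·π_4 + 1/6·π_5
  π_2 = 1/6·π_0 + 1/12·π_1 + 1/12·π_2 + 1/6·π_3 + 1/6·π_4 + 1/6·π_5
  π_3 = 1/6·π_0 + 1/12·π_1 + 1/4·π_2 + 1/6·π_3 + 1/3·π_4 + 1/12·π_5
  π_4 = 1/6·π_0 + 1/3·π_1 + 1/6·π_2 + 1/12·π_3 + 1/6·π_4 + 1/3·π_5
  normalize: π_0 + π_1 + π_2 + π_3 + π_4 + π_5 = 1
Solving the linear system gives exactly π = [49561/296078, 16929/148039, 21473/148039, 27728/148039, 59495/296078, 27381/148039].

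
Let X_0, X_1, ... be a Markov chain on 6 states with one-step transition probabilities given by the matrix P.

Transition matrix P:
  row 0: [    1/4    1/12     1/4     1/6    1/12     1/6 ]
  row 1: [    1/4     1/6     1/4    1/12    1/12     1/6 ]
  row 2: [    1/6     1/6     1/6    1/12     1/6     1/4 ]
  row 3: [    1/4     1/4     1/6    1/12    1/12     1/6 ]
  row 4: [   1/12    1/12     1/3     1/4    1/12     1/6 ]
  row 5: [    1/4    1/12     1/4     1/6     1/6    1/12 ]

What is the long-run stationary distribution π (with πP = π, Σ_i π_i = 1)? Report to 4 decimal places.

π = [0.2114, 0.1363, 0.2294, 0.1347, 0.1167, 0.1715]

Balance equations π_j = Σ_i π_i·P[i][j]:
  π_0 = 1/4·π_0 + 1/4·π_1 + 1/6·π_2 + 1/4·π_3 + 1/12·π_4 + 1/4·π_5
  π_1 = 1/12·π_0 + 1/6·π_1 + 1/6·π_2 + 1/4·π_3 + 1/12·π_4 + 1/12·π_5
  π_2 = 1/4·π_0 + 1/4·π_1 + 1/6·π_2 + 1/6·π_3 + 1/3·π_4 + 1/4·π_5
  π_3 = 1/6·π_0 + 1/12·π_1 + 1/12·π_2 + 1/12·π_3 + 1/4·π_4 + 1/6·π_5
  π_4 = 1/12·π_0 + 1/12·π_1 + 1/6·π_2 + 1/12·π_3 + 1/12·π_4 + 1/6·π_5
  normalize: π_0 + π_1 + π_2 + π_3 + π_4 + π_5 = 1
Solving the linear system gives exactly π = [1395/6598, 899/6598, 3027/13196, 3555/26392, 3081/26392, 2263/13196].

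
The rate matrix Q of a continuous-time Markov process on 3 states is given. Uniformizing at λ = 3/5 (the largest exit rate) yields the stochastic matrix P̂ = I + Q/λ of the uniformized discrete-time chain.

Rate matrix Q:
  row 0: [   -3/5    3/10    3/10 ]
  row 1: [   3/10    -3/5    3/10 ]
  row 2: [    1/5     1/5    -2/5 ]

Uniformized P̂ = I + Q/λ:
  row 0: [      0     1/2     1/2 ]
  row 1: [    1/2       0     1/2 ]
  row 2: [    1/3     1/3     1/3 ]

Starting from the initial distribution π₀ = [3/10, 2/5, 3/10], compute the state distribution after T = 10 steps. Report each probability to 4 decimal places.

t=0: π = [0.3000, 0.4000, 0.3000]
t=1: π = [0.3000, 0.2500, 0.4500]
t=2: π = [0.2750, 0.3000, 0.4250]
t=3: π = [0.2917, 0.2792, 0.4292]
t=4: π = [0.2826, 0.2889, 0.4285]
t=5: π = [0.2873, 0.2841, 0.4286]
t=6: π = [0.2849, 0.2865, 0.4286]
t=7: π = [0.2861, 0.2853, 0.4286]
t=8: π = [0.2855, 0.2859, 0.4286]
t=9: π = [0.2858, 0.2856, 0.4286]
t=10: π = [0.2857, 0.2858, 0.4286]

π = [0.2857, 0.2858, 0.4286]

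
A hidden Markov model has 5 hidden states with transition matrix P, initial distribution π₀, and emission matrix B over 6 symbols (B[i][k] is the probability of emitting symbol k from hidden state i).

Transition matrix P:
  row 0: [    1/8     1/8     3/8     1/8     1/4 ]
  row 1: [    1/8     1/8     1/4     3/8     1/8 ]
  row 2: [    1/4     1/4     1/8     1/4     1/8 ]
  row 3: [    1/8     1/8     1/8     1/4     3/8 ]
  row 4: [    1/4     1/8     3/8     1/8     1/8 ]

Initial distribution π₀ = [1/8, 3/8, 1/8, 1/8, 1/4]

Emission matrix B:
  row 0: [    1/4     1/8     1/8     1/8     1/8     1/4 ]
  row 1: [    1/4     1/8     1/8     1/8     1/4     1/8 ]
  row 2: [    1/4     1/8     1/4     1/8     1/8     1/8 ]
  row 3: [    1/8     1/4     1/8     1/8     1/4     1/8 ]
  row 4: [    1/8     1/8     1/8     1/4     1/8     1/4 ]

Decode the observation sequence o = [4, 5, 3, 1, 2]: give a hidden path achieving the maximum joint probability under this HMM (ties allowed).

path = [1, 3, 4, 0, 2]

t=0: δ = [1.562e-02, 9.375e-02, 1.562e-02, 3.125e-02, 3.125e-02]  (obs o_0=4)
t=1: δ = [2.930e-03, 1.465e-03, 2.930e-03, 4.395e-03, 2.930e-03]  ψ = [1, 1, 1, 1, 1]  (obs o_1=5)
t=2: δ = [9.155e-05, 9.155e-05, 1.373e-04, 1.373e-04, 4.120e-04]  ψ = [2, 2, 0, 3, 3]  (obs o_2=3)
t=3: δ = [1.287e-05, 6.437e-06, 1.931e-05, 1.287e-05, 6.437e-06]  ψ = [4, 4, 4, 4, 3]  (obs o_3=1)
t=4: δ = [6.035e-07, 6.035e-07, 1.207e-06, 6.035e-07, 6.035e-07]  ψ = [2, 2, 0, 2, 3]  (obs o_4=2)
backtrack: best end state = 2; path = [1, 3, 4, 0, 2]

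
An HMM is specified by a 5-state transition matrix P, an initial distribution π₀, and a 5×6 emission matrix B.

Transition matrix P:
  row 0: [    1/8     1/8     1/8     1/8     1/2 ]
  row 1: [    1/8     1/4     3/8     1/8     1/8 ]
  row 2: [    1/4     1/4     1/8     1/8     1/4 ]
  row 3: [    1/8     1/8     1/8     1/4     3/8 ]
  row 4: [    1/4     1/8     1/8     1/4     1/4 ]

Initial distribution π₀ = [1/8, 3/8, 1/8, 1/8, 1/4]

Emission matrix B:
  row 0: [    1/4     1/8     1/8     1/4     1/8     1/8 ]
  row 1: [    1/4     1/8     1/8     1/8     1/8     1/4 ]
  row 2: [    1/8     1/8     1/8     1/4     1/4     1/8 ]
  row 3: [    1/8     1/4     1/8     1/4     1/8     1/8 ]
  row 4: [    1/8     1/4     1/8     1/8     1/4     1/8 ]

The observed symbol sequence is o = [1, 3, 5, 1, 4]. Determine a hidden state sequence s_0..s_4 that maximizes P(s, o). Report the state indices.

t=0: δ = [1.562e-02, 4.688e-02, 1.562e-02, 3.125e-02, 6.250e-02]  (obs o_0=1)
t=1: δ = [3.906e-03, 1.465e-03, 4.395e-03, 3.906e-03, 1.953e-03]  ψ = [4, 1, 1, 4, 4]  (obs o_1=3)
t=2: δ = [1.373e-04, 2.747e-04, 6.866e-05, 1.221e-04, 2.441e-04]  ψ = [2, 2, 1, 3, 0]  (obs o_2=5)
t=3: δ = [7.629e-06, 8.583e-06, 1.287e-05, 1.526e-05, 1.717e-05]  ψ = [4, 1, 1, 4, 0]  (obs o_3=1)
t=4: δ = [5.364e-07, 4.023e-07, 8.047e-07, 5.364e-07, 1.431e-06]  ψ = [4, 2, 1, 4, 3]  (obs o_4=4)
backtrack: best end state = 4; path = [4, 0, 4, 3, 4]

path = [4, 0, 4, 3, 4]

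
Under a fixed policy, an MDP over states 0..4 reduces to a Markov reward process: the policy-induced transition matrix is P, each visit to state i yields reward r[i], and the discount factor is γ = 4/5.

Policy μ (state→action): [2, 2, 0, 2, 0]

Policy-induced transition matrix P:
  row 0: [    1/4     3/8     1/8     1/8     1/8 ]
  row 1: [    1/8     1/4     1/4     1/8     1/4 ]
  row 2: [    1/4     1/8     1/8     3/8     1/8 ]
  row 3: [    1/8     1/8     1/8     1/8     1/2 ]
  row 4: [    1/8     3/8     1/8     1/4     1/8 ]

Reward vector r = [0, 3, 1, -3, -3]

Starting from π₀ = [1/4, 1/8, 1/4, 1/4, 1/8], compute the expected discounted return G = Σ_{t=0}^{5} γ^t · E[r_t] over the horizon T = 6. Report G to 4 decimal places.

t=0: π = [0.2500, 0.1250, 0.2500, 0.2500, 0.1250], E[r] = -0.5000, γ^t·E[r] = -0.500000, running G = -0.500000
t=1: π = [0.1875, 0.2344, 0.1406, 0.2031, 0.2344], E[r] = -0.4688, γ^t·E[r] = -0.375000, running G = -0.875000
t=2: π = [0.1660, 0.2598, 0.1543, 0.1895, 0.2305], E[r] = -0.3262, γ^t·E[r] = -0.208750, running G = -1.083750
t=3: π = [0.1650, 0.2566, 0.1575, 0.1924, 0.2285], E[r] = -0.3354, γ^t·E[r] = -0.171750, running G = -1.255500
t=4: π = [0.1653, 0.2555, 0.1571, 0.1929, 0.2292], E[r] = -0.3430, γ^t·E[r] = -0.140488, running G = -1.395988
t=5: π = [0.1653, 0.2556, 0.1569, 0.1929, 0.2293], E[r] = -0.3430, γ^t·E[r] = -0.112388, running G = -1.508375

G = -1.5084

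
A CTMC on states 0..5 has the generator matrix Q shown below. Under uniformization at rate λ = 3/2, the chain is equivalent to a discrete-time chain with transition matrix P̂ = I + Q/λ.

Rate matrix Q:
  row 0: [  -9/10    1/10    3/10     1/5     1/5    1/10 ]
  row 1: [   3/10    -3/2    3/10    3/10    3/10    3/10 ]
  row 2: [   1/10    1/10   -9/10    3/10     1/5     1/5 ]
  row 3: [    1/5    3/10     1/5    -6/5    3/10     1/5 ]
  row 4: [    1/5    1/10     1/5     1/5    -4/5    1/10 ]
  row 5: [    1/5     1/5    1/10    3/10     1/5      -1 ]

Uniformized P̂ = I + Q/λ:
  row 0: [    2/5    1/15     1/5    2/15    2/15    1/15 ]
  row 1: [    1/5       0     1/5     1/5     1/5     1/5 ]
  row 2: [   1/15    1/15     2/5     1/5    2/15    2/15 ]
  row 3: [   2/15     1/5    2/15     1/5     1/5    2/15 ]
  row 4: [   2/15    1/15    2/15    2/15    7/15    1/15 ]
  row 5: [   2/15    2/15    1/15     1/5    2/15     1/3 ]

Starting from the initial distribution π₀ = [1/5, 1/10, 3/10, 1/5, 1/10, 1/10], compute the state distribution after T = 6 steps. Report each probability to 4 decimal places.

π = [0.1727, 0.0930, 0.1931, 0.1734, 0.2265, 0.1412]

t=0: π = [0.2000, 0.1000, 0.3000, 0.2000, 0.1000, 0.1000]
t=1: π = [0.1733, 0.0933, 0.2267, 0.1800, 0.1867, 0.1400]
t=2: π = [0.1707, 0.0938, 0.2022, 0.1760, 0.2138, 0.1436]
t=3: π = [0.1716, 0.0935, 0.1953, 0.1744, 0.2226, 0.1427]
t=4: π = [0.1723, 0.0932, 0.1936, 0.1737, 0.2254, 0.1418]
t=5: π = [0.1726, 0.0931, 0.1932, 0.1735, 0.2263, 0.1414]
t=6: π = [0.1727, 0.0930, 0.1931, 0.1734, 0.2265, 0.1412]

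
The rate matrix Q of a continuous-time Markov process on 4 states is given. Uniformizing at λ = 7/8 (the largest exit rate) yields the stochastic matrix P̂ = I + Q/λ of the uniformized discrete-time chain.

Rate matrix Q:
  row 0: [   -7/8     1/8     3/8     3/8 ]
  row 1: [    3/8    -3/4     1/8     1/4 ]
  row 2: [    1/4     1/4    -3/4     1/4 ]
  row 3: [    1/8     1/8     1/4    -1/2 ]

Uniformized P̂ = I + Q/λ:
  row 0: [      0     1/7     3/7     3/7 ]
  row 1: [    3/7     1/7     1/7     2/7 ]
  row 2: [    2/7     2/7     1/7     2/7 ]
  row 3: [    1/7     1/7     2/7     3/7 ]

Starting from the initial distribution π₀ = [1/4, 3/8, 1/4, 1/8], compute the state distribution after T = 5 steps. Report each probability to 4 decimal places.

t=0: π = [0.2500, 0.3750, 0.2500, 0.1250]
t=1: π = [0.2500, 0.1786, 0.2321, 0.3393]
t=2: π = [0.1913, 0.1760, 0.2628, 0.3699]
t=3: π = [0.2034, 0.1804, 0.2504, 0.3659]
t=4: π = [0.2011, 0.1786, 0.2532, 0.3670]
t=5: π = [0.2013, 0.1790, 0.2528, 0.3669]

π = [0.2013, 0.1790, 0.2528, 0.3669]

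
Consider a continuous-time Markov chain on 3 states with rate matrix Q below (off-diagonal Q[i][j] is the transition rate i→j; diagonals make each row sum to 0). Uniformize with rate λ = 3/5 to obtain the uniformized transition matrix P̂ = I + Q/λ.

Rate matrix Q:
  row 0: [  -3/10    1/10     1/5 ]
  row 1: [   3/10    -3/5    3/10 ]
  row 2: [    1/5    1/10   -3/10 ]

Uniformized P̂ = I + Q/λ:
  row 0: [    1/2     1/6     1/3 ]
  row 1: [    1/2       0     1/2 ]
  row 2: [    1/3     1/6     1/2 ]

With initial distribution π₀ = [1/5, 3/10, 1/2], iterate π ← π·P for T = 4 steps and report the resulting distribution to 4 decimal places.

π = [0.4284, 0.1430, 0.4286]

t=0: π = [0.2000, 0.3000, 0.5000]
t=1: π = [0.4167, 0.1167, 0.4667]
t=2: π = [0.4222, 0.1472, 0.4306]
t=3: π = [0.4282, 0.1421, 0.4296]
t=4: π = [0.4284, 0.1430, 0.4286]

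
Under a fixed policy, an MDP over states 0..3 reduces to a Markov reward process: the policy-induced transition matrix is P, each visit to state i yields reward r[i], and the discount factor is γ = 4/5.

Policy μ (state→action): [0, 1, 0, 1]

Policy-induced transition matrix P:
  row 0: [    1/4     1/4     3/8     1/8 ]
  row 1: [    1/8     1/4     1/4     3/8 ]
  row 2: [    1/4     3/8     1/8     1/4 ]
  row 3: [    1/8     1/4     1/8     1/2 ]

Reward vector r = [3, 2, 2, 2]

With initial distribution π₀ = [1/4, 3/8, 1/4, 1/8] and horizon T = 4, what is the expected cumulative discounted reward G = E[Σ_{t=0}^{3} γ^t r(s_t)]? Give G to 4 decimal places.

G = 6.5064

t=0: π = [0.2500, 0.3750, 0.2500, 0.1250], E[r] = 2.2500, γ^t·E[r] = 2.250000, running G = 2.250000
t=1: π = [0.1875, 0.2813, 0.2344, 0.2969], E[r] = 2.1875, γ^t·E[r] = 1.750000, running G = 4.000000
t=2: π = [0.1777, 0.2793, 0.2070, 0.3359], E[r] = 2.1777, γ^t·E[r] = 1.393750, running G = 5.393750
t=3: π = [0.1731, 0.2759, 0.2043, 0.3467], E[r] = 2.1731, γ^t·E[r] = 1.112625, running G = 6.506375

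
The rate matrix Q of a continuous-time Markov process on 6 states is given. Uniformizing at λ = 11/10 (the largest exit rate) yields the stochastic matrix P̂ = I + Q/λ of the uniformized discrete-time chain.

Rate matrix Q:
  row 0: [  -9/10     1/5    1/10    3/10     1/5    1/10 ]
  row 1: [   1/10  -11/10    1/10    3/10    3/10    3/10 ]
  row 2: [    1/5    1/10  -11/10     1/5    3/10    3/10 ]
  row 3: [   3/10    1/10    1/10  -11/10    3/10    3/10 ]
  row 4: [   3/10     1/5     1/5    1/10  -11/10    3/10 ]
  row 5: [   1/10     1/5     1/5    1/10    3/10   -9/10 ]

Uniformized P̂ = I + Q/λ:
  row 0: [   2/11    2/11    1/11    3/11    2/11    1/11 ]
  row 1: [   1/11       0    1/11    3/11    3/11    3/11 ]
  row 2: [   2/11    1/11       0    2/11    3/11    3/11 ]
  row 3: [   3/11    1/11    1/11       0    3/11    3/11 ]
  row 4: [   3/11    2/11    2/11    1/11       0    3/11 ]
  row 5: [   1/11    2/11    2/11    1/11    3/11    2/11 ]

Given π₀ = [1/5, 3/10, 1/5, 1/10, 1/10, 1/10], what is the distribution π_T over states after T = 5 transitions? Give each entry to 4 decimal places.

t=0: π = [0.2000, 0.3000, 0.2000, 0.1000, 0.1000, 0.1000]
t=1: π = [0.1636, 0.1000, 0.0909, 0.1909, 0.2273, 0.2273]
t=2: π = [0.1901, 0.1380, 0.1240, 0.1298, 0.1959, 0.2223]
t=3: π = [0.1787, 0.1337, 0.1177, 0.1500, 0.2020, 0.2180]
t=4: π = [0.1819, 0.1332, 0.1184, 0.1448, 0.2014, 0.2204]
t=5: π = [0.1811, 0.1337, 0.1185, 0.1458, 0.2013, 0.2196]

π = [0.1811, 0.1337, 0.1185, 0.1458, 0.2013, 0.2196]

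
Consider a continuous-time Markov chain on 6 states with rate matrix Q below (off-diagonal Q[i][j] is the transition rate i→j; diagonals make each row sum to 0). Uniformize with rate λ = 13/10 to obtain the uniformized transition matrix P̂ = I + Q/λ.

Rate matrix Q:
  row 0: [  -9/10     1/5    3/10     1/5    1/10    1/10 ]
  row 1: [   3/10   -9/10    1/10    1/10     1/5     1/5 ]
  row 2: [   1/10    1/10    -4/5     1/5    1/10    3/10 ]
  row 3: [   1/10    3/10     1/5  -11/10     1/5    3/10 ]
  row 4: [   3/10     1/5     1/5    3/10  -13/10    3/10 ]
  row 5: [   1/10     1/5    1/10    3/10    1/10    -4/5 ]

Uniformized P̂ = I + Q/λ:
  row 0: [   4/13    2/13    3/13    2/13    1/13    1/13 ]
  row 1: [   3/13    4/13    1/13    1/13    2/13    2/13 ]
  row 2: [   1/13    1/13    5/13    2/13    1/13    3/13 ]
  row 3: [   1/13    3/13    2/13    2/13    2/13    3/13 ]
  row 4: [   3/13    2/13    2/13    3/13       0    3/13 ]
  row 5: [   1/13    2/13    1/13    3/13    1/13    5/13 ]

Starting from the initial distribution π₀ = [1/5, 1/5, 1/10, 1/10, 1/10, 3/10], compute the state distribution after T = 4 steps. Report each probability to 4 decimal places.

t=0: π = [0.2000, 0.2000, 0.1000, 0.1000, 0.1000, 0.3000]
t=1: π = [0.1692, 0.1846, 0.1538, 0.1692, 0.0923, 0.2308]
t=2: π = [0.1586, 0.1834, 0.1704, 0.1645, 0.0970, 0.2260]
t=3: π = [0.1567, 0.1816, 0.1739, 0.1646, 0.0962, 0.2270]
t=4: π = [0.1558, 0.1811, 0.1746, 0.1647, 0.0962, 0.2276]

π = [0.1558, 0.1811, 0.1746, 0.1647, 0.0962, 0.2276]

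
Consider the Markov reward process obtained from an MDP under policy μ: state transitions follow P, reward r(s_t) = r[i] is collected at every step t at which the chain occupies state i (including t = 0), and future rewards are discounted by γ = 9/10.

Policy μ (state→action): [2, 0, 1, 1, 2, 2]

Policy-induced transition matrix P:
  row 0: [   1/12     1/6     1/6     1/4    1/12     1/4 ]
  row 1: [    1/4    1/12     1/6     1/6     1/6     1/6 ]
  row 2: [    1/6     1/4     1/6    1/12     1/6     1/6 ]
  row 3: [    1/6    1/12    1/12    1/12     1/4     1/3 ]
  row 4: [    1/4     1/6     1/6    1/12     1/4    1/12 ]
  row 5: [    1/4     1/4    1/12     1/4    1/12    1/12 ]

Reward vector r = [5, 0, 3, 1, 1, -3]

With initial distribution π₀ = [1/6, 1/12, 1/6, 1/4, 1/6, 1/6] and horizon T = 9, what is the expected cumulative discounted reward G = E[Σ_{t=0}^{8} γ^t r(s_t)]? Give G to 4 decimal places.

t=0: π = [0.1667, 0.0833, 0.1667, 0.2500, 0.1667, 0.1667], E[r] = 1.2500, γ^t·E[r] = 1.250000, running G = 1.250000
t=1: π = [0.1875, 0.1667, 0.1319, 0.1458, 0.1736, 0.1944], E[r] = 1.0694, γ^t·E[r] = 0.962500, running G = 2.212500
t=2: π = [0.1956, 0.1678, 0.1383, 0.1609, 0.1615, 0.1759], E[r] = 1.1875, γ^t·E[r] = 0.961875, running G = 3.174375
t=3: π = [0.1925, 0.1655, 0.1386, 0.1592, 0.1626, 0.1817], E[r] = 1.1549, γ^t·E[r] = 0.841957, running G = 4.016332
t=4: π = [0.1931, 0.1663, 0.1383, 0.1595, 0.1623, 0.1806], E[r] = 1.1604, γ^t·E[r] = 0.761331, running G = 4.777663
t=5: π = [0.1930, 0.1661, 0.1383, 0.1595, 0.1623, 0.1808], E[r] = 1.1595, γ^t·E[r] = 0.684691, running G = 5.462355
t=6: π = [0.1930, 0.1661, 0.1383, 0.1595, 0.1623, 0.1807], E[r] = 1.1596, γ^t·E[r] = 0.616269, running G = 6.078624
t=7: π = [0.1930, 0.1661, 0.1383, 0.1595, 0.1623, 0.1807], E[r] = 1.1596, γ^t·E[r] = 0.554639, running G = 6.633263
t=8: π = [0.1930, 0.1661, 0.1383, 0.1595, 0.1623, 0.1807], E[r] = 1.1596, γ^t·E[r] = 0.499175, running G = 7.132438

G = 7.1324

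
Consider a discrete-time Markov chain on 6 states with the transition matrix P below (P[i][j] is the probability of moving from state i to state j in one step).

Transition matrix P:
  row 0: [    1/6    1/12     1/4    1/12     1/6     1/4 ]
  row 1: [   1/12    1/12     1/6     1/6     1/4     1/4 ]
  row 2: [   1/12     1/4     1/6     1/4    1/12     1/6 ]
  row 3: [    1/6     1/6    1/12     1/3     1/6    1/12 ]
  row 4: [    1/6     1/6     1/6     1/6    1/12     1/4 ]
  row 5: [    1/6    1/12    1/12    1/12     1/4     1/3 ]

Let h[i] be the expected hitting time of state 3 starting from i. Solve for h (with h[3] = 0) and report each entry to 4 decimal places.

First-step conditioning: h[3] = 0; for i ≠ 3, h[i] = 1 + Σ_k P[i][k]·h[k].
  h[0] = 1 + 1/6·h[0] + 1/12·h[1] + 1/4·h[2] + 1/6·h[4] + 1/4·h[5]
  h[1] = 1 + 1/12·h[0] + 1/12·h[1] + 1/6·h[2] + 1/4·h[4] + 1/4·h[5]
  h[2] = 1 + 1/12·h[0] + 1/4·h[1] + 1/6·h[2] + 1/12·h[4] + 1/6·h[5]
  h[4] = 1 + 1/6·h[0] + 1/6·h[1] + 1/6·h[2] + 1/12·h[4] + 1/4·h[5]
  h[5] = 1 + 1/6·h[0] + 1/12·h[1] + 1/12·h[2] + 1/4·h[4] + 1/3·h[5]
Solving the 5×5 linear system over states ≠ 3 gives exactly h = [66021/8983, 61023/8983, 55335/8983, 0, 61380/8983, 67542/8983] (h[3] = 0 is the target).

h = [7.3495, 6.7932, 6.1600, 0.0000, 6.8329, 7.5189]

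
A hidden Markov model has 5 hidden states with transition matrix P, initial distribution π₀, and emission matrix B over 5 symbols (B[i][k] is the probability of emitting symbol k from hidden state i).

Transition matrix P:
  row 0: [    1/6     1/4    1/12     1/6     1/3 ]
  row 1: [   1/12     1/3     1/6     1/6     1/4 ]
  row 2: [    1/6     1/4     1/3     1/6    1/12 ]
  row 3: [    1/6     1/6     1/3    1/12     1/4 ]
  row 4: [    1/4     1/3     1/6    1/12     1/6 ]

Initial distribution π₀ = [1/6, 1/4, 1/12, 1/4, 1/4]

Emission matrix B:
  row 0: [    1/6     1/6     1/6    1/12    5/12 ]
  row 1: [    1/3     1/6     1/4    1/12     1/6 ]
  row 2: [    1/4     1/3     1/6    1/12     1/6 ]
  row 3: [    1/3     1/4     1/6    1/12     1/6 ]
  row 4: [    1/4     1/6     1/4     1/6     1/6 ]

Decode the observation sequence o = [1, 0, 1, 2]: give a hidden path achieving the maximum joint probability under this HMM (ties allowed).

path = [3, 2, 2, 1]

t=0: δ = [2.778e-02, 4.167e-02, 2.778e-02, 6.250e-02, 4.167e-02]  (obs o_0=1)
t=1: δ = [1.736e-03, 4.630e-03, 5.208e-03, 2.315e-03, 3.906e-03]  ψ = [3, 1, 3, 1, 3]  (obs o_1=0)
t=2: δ = [1.628e-04, 2.572e-04, 5.787e-04, 2.170e-04, 1.929e-04]  ψ = [4, 1, 2, 2, 1]  (obs o_2=1)
t=3: δ = [1.608e-05, 3.617e-05, 3.215e-05, 1.608e-05, 1.608e-05]  ψ = [2, 2, 2, 2, 1]  (obs o_3=2)
backtrack: best end state = 1; path = [3, 2, 2, 1]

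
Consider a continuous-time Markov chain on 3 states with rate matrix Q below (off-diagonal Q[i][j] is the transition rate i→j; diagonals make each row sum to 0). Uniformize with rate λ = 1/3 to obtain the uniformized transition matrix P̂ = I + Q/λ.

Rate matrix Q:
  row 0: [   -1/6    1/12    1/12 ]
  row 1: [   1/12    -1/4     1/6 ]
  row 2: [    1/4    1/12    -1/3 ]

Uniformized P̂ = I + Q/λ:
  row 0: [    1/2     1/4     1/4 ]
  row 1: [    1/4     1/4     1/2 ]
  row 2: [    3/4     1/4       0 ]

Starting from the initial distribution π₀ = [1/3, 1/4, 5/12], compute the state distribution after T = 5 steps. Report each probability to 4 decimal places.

π = [0.5002, 0.2500, 0.2498]

t=0: π = [0.3333, 0.2500, 0.4167]
t=1: π = [0.5417, 0.2500, 0.2083]
t=2: π = [0.4896, 0.2500, 0.2604]
t=3: π = [0.5026, 0.2500, 0.2474]
t=4: π = [0.4993, 0.2500, 0.2507]
t=5: π = [0.5002, 0.2500, 0.2498]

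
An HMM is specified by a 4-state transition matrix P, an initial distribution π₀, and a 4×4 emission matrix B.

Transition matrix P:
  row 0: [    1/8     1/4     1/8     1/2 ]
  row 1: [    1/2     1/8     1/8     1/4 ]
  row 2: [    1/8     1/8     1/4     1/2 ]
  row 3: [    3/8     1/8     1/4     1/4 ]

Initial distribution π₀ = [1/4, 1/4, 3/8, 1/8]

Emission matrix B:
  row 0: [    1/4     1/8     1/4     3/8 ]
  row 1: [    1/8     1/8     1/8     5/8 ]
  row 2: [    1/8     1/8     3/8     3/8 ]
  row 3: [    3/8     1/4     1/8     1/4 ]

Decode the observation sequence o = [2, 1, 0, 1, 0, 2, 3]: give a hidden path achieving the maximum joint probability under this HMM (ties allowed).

path = [2, 3, 0, 3, 3, 0, 1]

t=0: δ = [6.250e-02, 3.125e-02, 1.406e-01, 1.562e-02]  (obs o_0=2)
t=1: δ = [2.197e-03, 2.197e-03, 4.395e-03, 1.758e-02]  ψ = [2, 2, 2, 2]  (obs o_1=1)
t=2: δ = [1.648e-03, 2.747e-04, 5.493e-04, 1.648e-03]  ψ = [3, 3, 3, 3]  (obs o_2=0)
t=3: δ = [7.725e-05, 5.150e-05, 5.150e-05, 2.060e-04]  ψ = [3, 0, 3, 0]  (obs o_3=1)
t=4: δ = [1.931e-05, 3.219e-06, 6.437e-06, 1.931e-05]  ψ = [3, 3, 3, 3]  (obs o_4=0)
t=5: δ = [1.810e-06, 6.035e-07, 1.810e-06, 1.207e-06]  ψ = [3, 0, 3, 0]  (obs o_5=2)
t=6: δ = [1.697e-07, 2.829e-07, 1.697e-07, 2.263e-07]  ψ = [3, 0, 2, 0]  (obs o_6=3)
backtrack: best end state = 1; path = [2, 3, 0, 3, 3, 0, 1]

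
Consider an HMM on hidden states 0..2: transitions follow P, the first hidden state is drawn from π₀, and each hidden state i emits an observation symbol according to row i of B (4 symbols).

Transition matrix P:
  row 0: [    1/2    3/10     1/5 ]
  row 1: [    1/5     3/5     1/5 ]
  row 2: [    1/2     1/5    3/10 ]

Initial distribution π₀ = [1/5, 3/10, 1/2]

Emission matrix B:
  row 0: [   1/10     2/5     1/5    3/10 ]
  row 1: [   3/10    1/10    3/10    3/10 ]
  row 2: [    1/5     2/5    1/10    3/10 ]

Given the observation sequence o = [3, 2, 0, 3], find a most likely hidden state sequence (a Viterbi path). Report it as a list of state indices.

t=0: δ = [6.000e-02, 9.000e-02, 1.500e-01]  (obs o_0=3)
t=1: δ = [1.500e-02, 1.620e-02, 4.500e-03]  ψ = [2, 1, 2]  (obs o_1=2)
t=2: δ = [7.500e-04, 2.916e-03, 6.480e-04]  ψ = [0, 1, 1]  (obs o_2=0)
t=3: δ = [1.750e-04, 5.249e-04, 1.750e-04]  ψ = [1, 1, 1]  (obs o_3=3)
backtrack: best end state = 1; path = [1, 1, 1, 1]

path = [1, 1, 1, 1]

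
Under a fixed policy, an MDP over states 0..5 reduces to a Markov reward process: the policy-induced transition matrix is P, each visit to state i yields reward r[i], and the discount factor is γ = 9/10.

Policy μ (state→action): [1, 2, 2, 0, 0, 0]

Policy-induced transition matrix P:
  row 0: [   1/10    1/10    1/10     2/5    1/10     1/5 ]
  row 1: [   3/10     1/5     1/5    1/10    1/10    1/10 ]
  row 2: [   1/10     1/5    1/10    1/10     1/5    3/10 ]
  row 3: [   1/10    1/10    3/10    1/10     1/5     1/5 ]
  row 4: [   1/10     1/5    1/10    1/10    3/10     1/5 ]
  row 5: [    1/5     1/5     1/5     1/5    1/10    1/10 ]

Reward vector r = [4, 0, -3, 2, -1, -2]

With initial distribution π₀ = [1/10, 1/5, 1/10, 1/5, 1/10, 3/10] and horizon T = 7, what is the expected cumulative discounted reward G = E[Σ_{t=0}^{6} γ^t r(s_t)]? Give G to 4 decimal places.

G = -0.5630

t=0: π = [0.1000, 0.2000, 0.1000, 0.2000, 0.1000, 0.3000], E[r] = -0.2000, γ^t·E[r] = -0.200000, running G = -0.200000
t=1: π = [0.1700, 0.1700, 0.1900, 0.1600, 0.1500, 0.1600], E[r] = -0.0400, γ^t·E[r] = -0.036000, running G = -0.236000
t=2: π = [0.1500, 0.1670, 0.1650, 0.1670, 0.1650, 0.1860], E[r] = -0.0980, γ^t·E[r] = -0.079380, running G = -0.315380
t=3: π = [0.1520, 0.1683, 0.1687, 0.1636, 0.1662, 0.1812], E[r] = -0.0995, γ^t·E[r] = -0.072536, running G = -0.387916
t=4: π = [0.1518, 0.1684, 0.1677, 0.1637, 0.1665, 0.1819], E[r] = -0.0988, γ^t·E[r] = -0.064796, running G = -0.452712
t=5: π = [0.1519, 0.1685, 0.1678, 0.1637, 0.1664, 0.1817], E[r] = -0.0983, γ^t·E[r] = -0.058023, running G = -0.510735
t=6: π = [0.1519, 0.1684, 0.1678, 0.1637, 0.1664, 0.1818], E[r] = -0.0983, γ^t·E[r] = -0.052251, running G = -0.562987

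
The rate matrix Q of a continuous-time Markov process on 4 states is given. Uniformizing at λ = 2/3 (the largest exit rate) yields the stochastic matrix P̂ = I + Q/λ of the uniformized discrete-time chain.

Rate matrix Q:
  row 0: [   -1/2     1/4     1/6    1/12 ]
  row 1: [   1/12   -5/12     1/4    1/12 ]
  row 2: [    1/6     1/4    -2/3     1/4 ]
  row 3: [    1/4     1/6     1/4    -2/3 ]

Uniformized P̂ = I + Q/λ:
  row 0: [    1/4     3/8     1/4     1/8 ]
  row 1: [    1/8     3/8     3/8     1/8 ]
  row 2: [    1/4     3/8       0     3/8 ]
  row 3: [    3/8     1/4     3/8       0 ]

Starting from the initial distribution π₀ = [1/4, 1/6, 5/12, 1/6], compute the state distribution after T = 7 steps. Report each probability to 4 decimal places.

π = [0.2266, 0.3542, 0.2519, 0.1673]

t=0: π = [0.2500, 0.1667, 0.4167, 0.1667]
t=1: π = [0.2500, 0.3542, 0.1875, 0.2083]
t=2: π = [0.2318, 0.3490, 0.2734, 0.1458]
t=3: π = [0.2246, 0.3568, 0.2435, 0.1751]
t=4: π = [0.2273, 0.3531, 0.2556, 0.1640]
t=5: π = [0.2264, 0.3545, 0.2507, 0.1684]
t=6: π = [0.2267, 0.3539, 0.2527, 0.1666]
t=7: π = [0.2266, 0.3542, 0.2519, 0.1673]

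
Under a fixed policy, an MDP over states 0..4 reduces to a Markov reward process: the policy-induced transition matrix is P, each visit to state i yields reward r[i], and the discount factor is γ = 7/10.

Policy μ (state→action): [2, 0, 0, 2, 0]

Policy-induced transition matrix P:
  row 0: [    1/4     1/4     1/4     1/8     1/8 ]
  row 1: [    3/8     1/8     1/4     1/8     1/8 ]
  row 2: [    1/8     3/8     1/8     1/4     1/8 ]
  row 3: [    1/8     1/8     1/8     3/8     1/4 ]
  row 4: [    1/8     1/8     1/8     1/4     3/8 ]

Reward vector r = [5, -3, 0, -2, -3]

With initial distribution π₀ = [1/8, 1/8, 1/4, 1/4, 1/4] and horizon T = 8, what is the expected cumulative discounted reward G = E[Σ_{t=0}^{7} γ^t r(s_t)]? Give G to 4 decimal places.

G = -2.6024

t=0: π = [0.1250, 0.1250, 0.2500, 0.2500, 0.2500], E[r] = -1.0000, γ^t·E[r] = -1.000000, running G = -1.000000
t=1: π = [0.1719, 0.2031, 0.1563, 0.2500, 0.2188], E[r] = -0.9063, γ^t·E[r] = -0.634375, running G = -1.634375
t=2: π = [0.1973, 0.1855, 0.1719, 0.2344, 0.2109], E[r] = -0.6719, γ^t·E[r] = -0.329219, running G = -1.963594
t=3: π = [0.1960, 0.1926, 0.1729, 0.2314, 0.2070], E[r] = -0.6816, γ^t·E[r] = -0.233803, running G = -2.197396
t=4: π = [0.1977, 0.1927, 0.1736, 0.2303, 0.2057], E[r] = -0.6676, γ^t·E[r] = -0.160291, running G = -2.357688
t=5: π = [0.1979, 0.1931, 0.1738, 0.2300, 0.2052], E[r] = -0.6655, γ^t·E[r] = -0.111853, running G = -2.469540
t=6: π = [0.1980, 0.1932, 0.1739, 0.2299, 0.2051], E[r] = -0.6644, γ^t·E[r] = -0.078167, running G = -2.547707
t=7: π = [0.1980, 0.1932, 0.1739, 0.2298, 0.2050], E[r] = -0.6641, γ^t·E[r] = -0.054690, running G = -2.602398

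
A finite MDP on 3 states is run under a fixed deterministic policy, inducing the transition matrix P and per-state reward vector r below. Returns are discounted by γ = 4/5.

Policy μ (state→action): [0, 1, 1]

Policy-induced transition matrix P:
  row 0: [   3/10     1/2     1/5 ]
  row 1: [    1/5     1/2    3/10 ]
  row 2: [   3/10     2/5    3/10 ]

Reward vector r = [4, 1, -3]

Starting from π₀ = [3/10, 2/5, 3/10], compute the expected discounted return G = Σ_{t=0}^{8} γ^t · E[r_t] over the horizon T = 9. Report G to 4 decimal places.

G = 2.9297

t=0: π = [0.3000, 0.4000, 0.3000], E[r] = 0.7000, γ^t·E[r] = 0.700000, running G = 0.700000
t=1: π = [0.2600, 0.4700, 0.2700], E[r] = 0.7000, γ^t·E[r] = 0.560000, running G = 1.260000
t=2: π = [0.2530, 0.4730, 0.2740], E[r] = 0.6630, γ^t·E[r] = 0.424320, running G = 1.684320
t=3: π = [0.2527, 0.4726, 0.2747], E[r] = 0.6593, γ^t·E[r] = 0.337562, running G = 2.021882
t=4: π = [0.2527, 0.4725, 0.2747], E[r] = 0.6593, γ^t·E[r] = 0.270049, running G = 2.291931
t=5: π = [0.2527, 0.4725, 0.2747], E[r] = 0.6593, γ^t·E[r] = 0.216052, running G = 2.507982
t=6: π = [0.2527, 0.4725, 0.2747], E[r] = 0.6593, γ^t·E[r] = 0.172842, running G = 2.680825
t=7: π = [0.2527, 0.4725, 0.2747], E[r] = 0.6593, γ^t·E[r] = 0.138274, running G = 2.819098
t=8: π = [0.2527, 0.4725, 0.2747], E[r] = 0.6593, γ^t·E[r] = 0.110619, running G = 2.929717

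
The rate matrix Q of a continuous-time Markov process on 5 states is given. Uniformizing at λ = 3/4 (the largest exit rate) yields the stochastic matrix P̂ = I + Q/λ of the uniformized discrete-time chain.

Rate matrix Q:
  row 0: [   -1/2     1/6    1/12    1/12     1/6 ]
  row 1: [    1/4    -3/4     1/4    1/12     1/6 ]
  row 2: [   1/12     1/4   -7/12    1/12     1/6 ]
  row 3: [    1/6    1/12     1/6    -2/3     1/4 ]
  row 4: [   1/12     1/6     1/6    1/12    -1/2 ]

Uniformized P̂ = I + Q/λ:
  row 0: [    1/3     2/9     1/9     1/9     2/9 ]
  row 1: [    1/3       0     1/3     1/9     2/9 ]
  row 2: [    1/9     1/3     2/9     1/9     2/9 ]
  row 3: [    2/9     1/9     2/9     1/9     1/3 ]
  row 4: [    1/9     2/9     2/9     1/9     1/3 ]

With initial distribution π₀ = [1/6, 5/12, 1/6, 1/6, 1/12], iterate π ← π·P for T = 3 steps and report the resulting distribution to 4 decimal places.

t=0: π = [0.1667, 0.4167, 0.1667, 0.1667, 0.0833]
t=1: π = [0.2593, 0.1296, 0.2500, 0.1111, 0.2500]
t=2: π = [0.2099, 0.2088, 0.2078, 0.1111, 0.2623]
t=3: π = [0.2165, 0.1866, 0.2221, 0.1111, 0.2637]

π = [0.2165, 0.1866, 0.2221, 0.1111, 0.2637]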